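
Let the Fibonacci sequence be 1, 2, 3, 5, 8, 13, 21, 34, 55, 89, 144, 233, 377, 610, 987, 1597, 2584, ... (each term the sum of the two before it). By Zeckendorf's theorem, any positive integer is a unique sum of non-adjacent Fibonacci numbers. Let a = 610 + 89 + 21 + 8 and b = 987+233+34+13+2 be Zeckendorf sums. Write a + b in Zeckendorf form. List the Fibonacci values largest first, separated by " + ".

1597 + 377 + 21 + 2

The two numbers are 728 and 1269, so their sum is 1997.
1997: greatest Fibonacci not exceeding it is 1597, leaving 400
400: greatest Fibonacci not exceeding it is 377, leaving 23
23: greatest Fibonacci not exceeding it is 21, leaving 2
2: greatest Fibonacci not exceeding it is 2, leaving 0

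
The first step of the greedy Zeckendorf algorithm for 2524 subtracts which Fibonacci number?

1597

1597 ≤ 2524 < 2584, so the largest Fibonacci number not exceeding 2524 is 1597.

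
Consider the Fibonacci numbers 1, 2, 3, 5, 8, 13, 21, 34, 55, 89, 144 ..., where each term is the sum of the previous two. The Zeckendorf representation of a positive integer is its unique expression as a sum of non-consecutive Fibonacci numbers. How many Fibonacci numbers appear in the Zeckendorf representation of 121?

take 89 (≤ 121); 121 − 89 = 32
take 21 (≤ 32); 32 − 21 = 11
take 8 (≤ 11); 11 − 8 = 3
take 3 (≤ 3); 3 − 3 = 0
121 = 89 + 21 + 8 + 3, which has 4 terms.

4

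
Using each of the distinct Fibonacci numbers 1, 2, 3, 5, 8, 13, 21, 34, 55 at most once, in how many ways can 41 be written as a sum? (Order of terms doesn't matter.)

Starting from the Zeckendorf form and repeatedly splitting a term F_k into F_{k−1} + F_{k−2} (when neither is already used) reaches every representation.
41 = 34+5+2 = 21+13+5+2 — 2 representations.

2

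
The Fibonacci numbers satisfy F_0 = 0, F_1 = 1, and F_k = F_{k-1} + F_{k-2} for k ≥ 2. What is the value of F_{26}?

Iterating the recurrence up to F_{20} = 6765 and F_{19} = 4181:
F_{21} = F_{20} + F_{19} = 6765 + 4181 = 10946
F_{22} = F_{21} + F_{20} = 10946 + 6765 = 17711
F_{23} = F_{22} + F_{21} = 17711 + 10946 = 28657
F_{24} = F_{23} + F_{22} = 28657 + 17711 = 46368
F_{25} = F_{24} + F_{23} = 46368 + 28657 = 75025
F_{26} = F_{25} + F_{24} = 75025 + 46368 = 121393

121393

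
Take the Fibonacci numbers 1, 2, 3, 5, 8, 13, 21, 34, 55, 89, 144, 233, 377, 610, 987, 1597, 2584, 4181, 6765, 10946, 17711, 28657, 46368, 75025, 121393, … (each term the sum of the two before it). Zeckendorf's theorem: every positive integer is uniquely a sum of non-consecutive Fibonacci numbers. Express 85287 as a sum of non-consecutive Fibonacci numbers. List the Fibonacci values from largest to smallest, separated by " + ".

75025 + 6765 + 2584 + 610 + 233 + 55 + 13 + 2

75025 ≤ 85287 < 121393, so take 75025; remainder 10262
6765 ≤ 10262 < 10946, so take 6765; remainder 3497
2584 ≤ 3497 < 4181, so take 2584; remainder 913
610 ≤ 913 < 987, so take 610; remainder 303
233 ≤ 303 < 377, so take 233; remainder 70
55 ≤ 70 < 89, so take 55; remainder 15
13 ≤ 15 < 21, so take 13; remainder 2
2 ≤ 2 < 3, so take 2; remainder 0
So 85287 = 75025 + 6765 + 2584 + 610 + 233 + 55 + 13 + 2, with no two terms consecutive in the sequence.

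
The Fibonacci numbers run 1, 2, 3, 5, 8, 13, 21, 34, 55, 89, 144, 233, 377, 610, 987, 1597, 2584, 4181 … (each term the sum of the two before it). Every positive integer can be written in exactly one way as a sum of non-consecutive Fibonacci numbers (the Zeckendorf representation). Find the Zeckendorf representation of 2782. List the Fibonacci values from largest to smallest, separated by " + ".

Repeatedly subtract the largest Fibonacci number that fits:
take 2584 (≤ 2782); 2782 − 2584 = 198
take 144 (≤ 198); 198 − 144 = 54
take 34 (≤ 54); 54 − 34 = 20
take 13 (≤ 20); 20 − 13 = 7
take 5 (≤ 7); 7 − 5 = 2
take 2 (≤ 2); 2 − 2 = 0
So 2782 = 2584 + 144 + 34 + 13 + 5 + 2, with no two terms consecutive in the sequence.

2584 + 144 + 34 + 13 + 5 + 2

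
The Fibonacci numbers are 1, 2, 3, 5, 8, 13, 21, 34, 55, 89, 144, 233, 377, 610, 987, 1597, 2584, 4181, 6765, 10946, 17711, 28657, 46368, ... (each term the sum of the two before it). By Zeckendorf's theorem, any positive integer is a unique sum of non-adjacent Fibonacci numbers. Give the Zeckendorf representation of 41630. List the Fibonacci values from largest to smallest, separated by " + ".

Greedy algorithm:
28657 ≤ 41630 < 46368, so take 28657; remainder 12973
10946 ≤ 12973 < 17711, so take 10946; remainder 2027
1597 ≤ 2027 < 2584, so take 1597; remainder 430
377 ≤ 430 < 610, so take 377; remainder 53
34 ≤ 53 < 55, so take 34; remainder 19
13 ≤ 19 < 21, so take 13; remainder 6
5 ≤ 6 < 8, so take 5; remainder 1
1 ≤ 1 < 2, so take 1; remainder 0
So 41630 = 28657 + 10946 + 1597 + 377 + 34 + 13 + 5 + 1, with no two terms consecutive in the sequence.

28657 + 10946 + 1597 + 377 + 34 + 13 + 5 + 1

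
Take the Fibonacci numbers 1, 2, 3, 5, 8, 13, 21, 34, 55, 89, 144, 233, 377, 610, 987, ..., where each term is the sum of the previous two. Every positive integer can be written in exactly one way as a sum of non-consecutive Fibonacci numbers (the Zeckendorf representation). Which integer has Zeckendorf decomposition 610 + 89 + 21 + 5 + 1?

610 + 89 + 21 + 5 + 1 = 726.

726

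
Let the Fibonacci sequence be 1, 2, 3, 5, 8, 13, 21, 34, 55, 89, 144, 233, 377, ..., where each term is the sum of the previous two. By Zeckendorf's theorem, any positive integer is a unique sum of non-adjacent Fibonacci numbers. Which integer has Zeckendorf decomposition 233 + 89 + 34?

233 + 89 + 34 = 356.

356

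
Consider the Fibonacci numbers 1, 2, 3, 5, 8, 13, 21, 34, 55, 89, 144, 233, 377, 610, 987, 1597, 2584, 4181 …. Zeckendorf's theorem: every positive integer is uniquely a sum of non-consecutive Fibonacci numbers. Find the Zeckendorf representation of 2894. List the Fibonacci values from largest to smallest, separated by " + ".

take 2584 (≤ 2894); 2894 − 2584 = 310
take 233 (≤ 310); 310 − 233 = 77
take 55 (≤ 77); 77 − 55 = 22
take 21 (≤ 22); 22 − 21 = 1
take 1 (≤ 1); 1 − 1 = 0
So 2894 = 2584 + 233 + 55 + 21 + 1, with no two terms consecutive in the sequence.

2584 + 233 + 55 + 21 + 1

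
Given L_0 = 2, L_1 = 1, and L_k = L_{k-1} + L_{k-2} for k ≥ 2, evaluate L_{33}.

7881196

Iterating the recurrence up to L_{26} = 271443 and L_{25} = 167761:
L_{27} = L_{26} + L_{25} = 271443 + 167761 = 439204
L_{28} = L_{27} + L_{26} = 439204 + 271443 = 710647
L_{29} = L_{28} + L_{27} = 710647 + 439204 = 1149851
L_{30} = L_{29} + L_{28} = 1149851 + 710647 = 1860498
L_{31} = L_{30} + L_{29} = 1860498 + 1149851 = 3010349
L_{32} = L_{31} + L_{30} = 3010349 + 1860498 = 4870847
L_{33} = L_{32} + L_{31} = 4870847 + 3010349 = 7881196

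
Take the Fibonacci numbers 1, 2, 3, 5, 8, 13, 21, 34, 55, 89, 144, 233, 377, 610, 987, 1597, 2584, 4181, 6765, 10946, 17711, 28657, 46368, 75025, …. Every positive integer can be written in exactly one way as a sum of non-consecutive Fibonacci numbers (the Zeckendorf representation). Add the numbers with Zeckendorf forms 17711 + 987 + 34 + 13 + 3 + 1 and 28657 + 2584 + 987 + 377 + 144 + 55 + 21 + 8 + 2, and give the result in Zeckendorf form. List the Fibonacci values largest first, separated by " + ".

The two numbers are 18749 and 32835, so their sum is 51584.
51584: greatest Fibonacci not exceeding it is 46368, leaving 5216
5216: greatest Fibonacci not exceeding it is 4181, leaving 1035
1035: greatest Fibonacci not exceeding it is 987, leaving 48
48: greatest Fibonacci not exceeding it is 34, leaving 14
14: greatest Fibonacci not exceeding it is 13, leaving 1
1: greatest Fibonacci not exceeding it is 1, leaving 0

46368 + 4181 + 987 + 34 + 13 + 1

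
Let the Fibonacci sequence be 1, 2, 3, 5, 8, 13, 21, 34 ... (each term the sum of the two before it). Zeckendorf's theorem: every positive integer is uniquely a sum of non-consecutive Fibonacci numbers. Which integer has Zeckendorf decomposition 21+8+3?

32

21+8+3 = 32.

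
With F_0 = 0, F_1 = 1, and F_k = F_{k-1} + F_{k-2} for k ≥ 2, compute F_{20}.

6765

Iterating the recurrence up to F_{13} = 233 and F_{12} = 144:
F_{14} = F_{13} + F_{12} = 233 + 144 = 377
F_{15} = F_{14} + F_{13} = 377 + 233 = 610
F_{16} = F_{15} + F_{14} = 610 + 377 = 987
F_{17} = F_{16} + F_{15} = 987 + 610 = 1597
F_{18} = F_{17} + F_{16} = 1597 + 987 = 2584
F_{19} = F_{18} + F_{17} = 2584 + 1597 = 4181
F_{20} = F_{19} + F_{18} = 4181 + 2584 = 6765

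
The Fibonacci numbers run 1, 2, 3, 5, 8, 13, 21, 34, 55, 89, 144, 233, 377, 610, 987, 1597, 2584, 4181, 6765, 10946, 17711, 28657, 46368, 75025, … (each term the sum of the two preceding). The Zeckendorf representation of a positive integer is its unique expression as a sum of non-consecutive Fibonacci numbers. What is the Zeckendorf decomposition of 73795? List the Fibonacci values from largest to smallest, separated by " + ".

46368 + 17711 + 6765 + 2584 + 233 + 89 + 34 + 8 + 3

46368 ≤ 73795 < 75025, so take 46368; remainder 27427
17711 ≤ 27427 < 28657, so take 17711; remainder 9716
6765 ≤ 9716 < 10946, so take 6765; remainder 2951
2584 ≤ 2951 < 4181, so take 2584; remainder 367
233 ≤ 367 < 377, so take 233; remainder 134
89 ≤ 134 < 144, so take 89; remainder 45
34 ≤ 45 < 55, so take 34; remainder 11
8 ≤ 11 < 13, so take 8; remainder 3
3 ≤ 3 < 5, so take 3; remainder 0
So 73795 = 46368 + 17711 + 6765 + 2584 + 233 + 89 + 34 + 8 + 3, with no two terms consecutive in the sequence.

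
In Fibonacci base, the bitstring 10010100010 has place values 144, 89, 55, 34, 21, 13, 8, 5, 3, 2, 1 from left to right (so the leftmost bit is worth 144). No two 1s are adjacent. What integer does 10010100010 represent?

193

Summing the place values of the 1 bits: 144 + 34 + 13 + 2 = 193.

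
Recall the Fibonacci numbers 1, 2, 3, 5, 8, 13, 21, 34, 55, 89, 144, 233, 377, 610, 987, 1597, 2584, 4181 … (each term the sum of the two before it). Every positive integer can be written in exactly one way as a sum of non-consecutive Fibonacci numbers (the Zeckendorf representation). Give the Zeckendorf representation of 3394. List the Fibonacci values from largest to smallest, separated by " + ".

2584 + 610 + 144 + 55 + 1

2584 ≤ 3394 < 4181, so take 2584; remainder 810
610 ≤ 810 < 987, so take 610; remainder 200
144 ≤ 200 < 233, so take 144; remainder 56
55 ≤ 56 < 89, so take 55; remainder 1
1 ≤ 1 < 2, so take 1; remainder 0
So 3394 = 2584 + 610 + 144 + 55 + 1, with no two terms consecutive in the sequence.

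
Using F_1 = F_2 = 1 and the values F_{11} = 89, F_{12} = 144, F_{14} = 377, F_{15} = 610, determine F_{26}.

121393

By the addition formula F_{m+n} = F_m F_{n+1} + F_{m−1} F_n with m=12, n=14: F_{26} = 144·610 + 89·377 = 87840 + 33553 = 121393.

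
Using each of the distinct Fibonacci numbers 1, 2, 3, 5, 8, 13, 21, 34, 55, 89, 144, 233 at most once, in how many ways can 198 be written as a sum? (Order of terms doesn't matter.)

2

Starting from the Zeckendorf form and repeatedly splitting a term F_k into F_{k−1} + F_{k−2} (when neither is already used) reaches every representation.
198 = 144+34+13+5+2 = 89+55+34+13+5+2 — 2 representations.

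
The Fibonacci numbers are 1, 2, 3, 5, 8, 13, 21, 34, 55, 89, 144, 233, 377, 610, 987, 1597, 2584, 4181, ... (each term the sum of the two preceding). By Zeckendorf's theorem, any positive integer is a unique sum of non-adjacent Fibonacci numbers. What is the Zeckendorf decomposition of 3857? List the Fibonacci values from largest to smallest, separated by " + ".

subtract 2584 from 3857: 1273 remains
subtract 987 from 1273: 286 remains
subtract 233 from 286: 53 remains
subtract 34 from 53: 19 remains
subtract 13 from 19: 6 remains
subtract 5 from 6: 1 remains
subtract 1 from 1: 0 remains
So 3857 = 2584 + 987 + 233 + 34 + 13 + 5 + 1, with no two terms consecutive in the sequence.

2584 + 987 + 233 + 34 + 13 + 5 + 1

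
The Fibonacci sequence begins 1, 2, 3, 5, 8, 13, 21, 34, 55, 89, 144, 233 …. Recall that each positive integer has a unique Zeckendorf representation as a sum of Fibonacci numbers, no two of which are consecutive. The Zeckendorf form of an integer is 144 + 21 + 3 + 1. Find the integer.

169

144 + 21 + 3 + 1 = 169.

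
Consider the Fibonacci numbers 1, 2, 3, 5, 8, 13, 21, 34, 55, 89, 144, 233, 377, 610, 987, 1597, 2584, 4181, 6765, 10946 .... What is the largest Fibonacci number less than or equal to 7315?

6765 ≤ 7315 < 10946, so the largest Fibonacci number not exceeding 7315 is 6765.

6765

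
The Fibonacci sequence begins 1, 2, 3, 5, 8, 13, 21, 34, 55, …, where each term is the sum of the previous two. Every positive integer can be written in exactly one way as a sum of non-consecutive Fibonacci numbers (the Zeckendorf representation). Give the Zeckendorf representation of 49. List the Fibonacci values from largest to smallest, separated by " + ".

34 + 13 + 2

subtract 34 from 49: 15 remains
subtract 13 from 15: 2 remains
subtract 2 from 2: 0 remains
So 49 = 34 + 13 + 2, with no two terms consecutive in the sequence.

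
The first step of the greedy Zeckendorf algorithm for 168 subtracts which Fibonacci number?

144

144 ≤ 168 < 233, so the largest Fibonacci number not exceeding 168 is 144.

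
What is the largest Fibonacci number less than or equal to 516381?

514229

514229 ≤ 516381 < 832040, so the largest Fibonacci number not exceeding 516381 is 514229.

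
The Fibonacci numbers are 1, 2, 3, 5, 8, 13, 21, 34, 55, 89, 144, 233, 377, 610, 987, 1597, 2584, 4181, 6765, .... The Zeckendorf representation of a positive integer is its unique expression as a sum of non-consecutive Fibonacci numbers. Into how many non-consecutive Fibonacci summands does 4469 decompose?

3

subtract 4181 from 4469: 288 remains
subtract 233 from 288: 55 remains
subtract 55 from 55: 0 remains
4469 = 4181 + 233 + 55, which has 3 terms.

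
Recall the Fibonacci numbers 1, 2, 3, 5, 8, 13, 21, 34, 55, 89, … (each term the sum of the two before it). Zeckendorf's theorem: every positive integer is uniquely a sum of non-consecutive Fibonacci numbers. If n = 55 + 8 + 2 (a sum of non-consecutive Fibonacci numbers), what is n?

55 + 8 + 2 = 65.

65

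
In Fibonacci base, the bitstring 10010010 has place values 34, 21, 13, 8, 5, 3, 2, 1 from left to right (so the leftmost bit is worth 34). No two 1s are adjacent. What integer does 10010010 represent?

Summing the place values of the 1 bits: 34 + 8 + 2 = 44.

44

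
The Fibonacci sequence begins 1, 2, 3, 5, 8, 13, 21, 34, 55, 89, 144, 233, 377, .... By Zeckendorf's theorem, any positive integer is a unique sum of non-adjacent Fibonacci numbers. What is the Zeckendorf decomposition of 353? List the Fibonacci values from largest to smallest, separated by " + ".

233 + 89 + 21 + 8 + 2

353 − 233 = 120
120 − 89 = 31
31 − 21 = 10
10 − 8 = 2
2 − 2 = 0
So 353 = 233 + 89 + 21 + 8 + 2, with no two terms consecutive in the sequence.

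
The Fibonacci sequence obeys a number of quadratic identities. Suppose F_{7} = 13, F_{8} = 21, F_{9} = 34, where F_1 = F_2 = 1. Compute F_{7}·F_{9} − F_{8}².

13·34 − 21² = 442 − 441 = 1. (Cassini's identity: F_{k−1}F_{k+1} − F_k² = (−1)^k.)

1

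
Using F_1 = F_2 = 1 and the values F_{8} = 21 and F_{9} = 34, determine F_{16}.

987

By the doubling identity F_{2k} = F_k(2F_{k+1} − F_k): F_{16} = 21·(2·34 − 21) = 21·47 = 987.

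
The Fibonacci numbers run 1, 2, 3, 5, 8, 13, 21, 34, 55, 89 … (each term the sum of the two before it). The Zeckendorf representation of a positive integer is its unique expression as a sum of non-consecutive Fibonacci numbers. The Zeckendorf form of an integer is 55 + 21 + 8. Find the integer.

55 + 21 + 8 = 84.

84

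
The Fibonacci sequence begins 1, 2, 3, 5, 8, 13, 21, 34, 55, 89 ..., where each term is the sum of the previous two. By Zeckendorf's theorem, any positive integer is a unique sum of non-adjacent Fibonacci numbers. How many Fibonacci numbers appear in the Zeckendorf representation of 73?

subtract 55 from 73: 18 remains
subtract 13 from 18: 5 remains
subtract 5 from 5: 0 remains
73 = 55 + 13 + 5, which has 3 terms.

3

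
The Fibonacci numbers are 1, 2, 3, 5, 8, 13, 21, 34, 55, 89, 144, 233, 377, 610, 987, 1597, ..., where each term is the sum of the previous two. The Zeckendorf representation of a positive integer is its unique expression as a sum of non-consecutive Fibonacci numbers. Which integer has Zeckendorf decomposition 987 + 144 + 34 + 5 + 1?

987 + 144 + 34 + 5 + 1 = 1171.

1171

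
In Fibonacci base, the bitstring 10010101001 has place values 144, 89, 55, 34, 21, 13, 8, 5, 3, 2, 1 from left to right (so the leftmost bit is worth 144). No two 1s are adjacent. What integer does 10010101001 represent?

197

Summing the place values of the 1 bits: 144 + 34 + 13 + 5 + 1 = 197.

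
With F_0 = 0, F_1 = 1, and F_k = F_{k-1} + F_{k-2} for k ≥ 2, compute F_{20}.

Iterating the recurrence up to F_{13} = 233 and F_{12} = 144:
F_{14} = F_{13} + F_{12} = 233 + 144 = 377
F_{15} = F_{14} + F_{13} = 377 + 233 = 610
F_{16} = F_{15} + F_{14} = 610 + 377 = 987
F_{17} = F_{16} + F_{15} = 987 + 610 = 1597
F_{18} = F_{17} + F_{16} = 1597 + 987 = 2584
F_{19} = F_{18} + F_{17} = 2584 + 1597 = 4181
F_{20} = F_{19} + F_{18} = 4181 + 2584 = 6765

6765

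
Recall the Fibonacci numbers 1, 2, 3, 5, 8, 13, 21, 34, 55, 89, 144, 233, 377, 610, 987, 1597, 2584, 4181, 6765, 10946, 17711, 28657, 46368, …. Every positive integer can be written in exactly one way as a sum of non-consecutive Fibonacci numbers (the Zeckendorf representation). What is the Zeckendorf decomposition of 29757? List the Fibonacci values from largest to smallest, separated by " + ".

28657 + 987 + 89 + 21 + 3

Repeatedly subtract the largest Fibonacci number that fits:
29757: greatest Fibonacci not exceeding it is 28657, leaving 1100
1100: greatest Fibonacci not exceeding it is 987, leaving 113
113: greatest Fibonacci not exceeding it is 89, leaving 24
24: greatest Fibonacci not exceeding it is 21, leaving 3
3: greatest Fibonacci not exceeding it is 3, leaving 0
So 29757 = 28657 + 987 + 89 + 21 + 3, with no two terms consecutive in the sequence.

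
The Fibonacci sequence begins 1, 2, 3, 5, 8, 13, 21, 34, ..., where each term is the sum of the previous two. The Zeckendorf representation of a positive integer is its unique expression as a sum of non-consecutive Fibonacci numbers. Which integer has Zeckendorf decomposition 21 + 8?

29

21 + 8 = 29.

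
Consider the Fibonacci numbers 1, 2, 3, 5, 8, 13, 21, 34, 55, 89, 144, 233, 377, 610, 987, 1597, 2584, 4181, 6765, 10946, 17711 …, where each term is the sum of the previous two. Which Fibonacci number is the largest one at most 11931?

10946

10946 ≤ 11931 < 17711, so the largest Fibonacci number not exceeding 11931 is 10946.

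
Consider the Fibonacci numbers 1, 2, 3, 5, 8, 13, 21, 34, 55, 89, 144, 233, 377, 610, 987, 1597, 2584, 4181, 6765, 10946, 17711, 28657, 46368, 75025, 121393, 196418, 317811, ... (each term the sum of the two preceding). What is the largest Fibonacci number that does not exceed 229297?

196418 ≤ 229297 < 317811, so the largest Fibonacci number not exceeding 229297 is 196418.

196418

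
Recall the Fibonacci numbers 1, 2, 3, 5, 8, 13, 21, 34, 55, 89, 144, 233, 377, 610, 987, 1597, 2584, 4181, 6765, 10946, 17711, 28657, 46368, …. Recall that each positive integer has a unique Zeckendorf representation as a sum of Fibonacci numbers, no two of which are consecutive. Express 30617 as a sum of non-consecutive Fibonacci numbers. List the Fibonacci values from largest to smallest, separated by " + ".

Repeatedly subtract the largest Fibonacci number that fits:
largest Fibonacci ≤ 30617 is 28657; 30617 − 28657 = 1960
largest Fibonacci ≤ 1960 is 1597; 1960 − 1597 = 363
largest Fibonacci ≤ 363 is 233; 363 − 233 = 130
largest Fibonacci ≤ 130 is 89; 130 − 89 = 41
largest Fibonacci ≤ 41 is 34; 41 − 34 = 7
largest Fibonacci ≤ 7 is 5; 7 − 5 = 2
largest Fibonacci ≤ 2 is 2; 2 − 2 = 0
So 30617 = 28657 + 1597 + 233 + 89 + 34 + 5 + 2, with no two terms consecutive in the sequence.

28657 + 1597 + 233 + 89 + 34 + 5 + 2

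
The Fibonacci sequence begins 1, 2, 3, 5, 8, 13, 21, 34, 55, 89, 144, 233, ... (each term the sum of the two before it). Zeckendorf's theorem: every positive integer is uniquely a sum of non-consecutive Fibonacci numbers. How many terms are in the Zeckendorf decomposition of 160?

3

Greedily peel off the largest Fibonacci term at each step:
144 ≤ 160 < 233, so take 144; remainder 16
13 ≤ 16 < 21, so take 13; remainder 3
3 ≤ 3 < 5, so take 3; remainder 0
160 = 144 + 13 + 3, which has 3 terms.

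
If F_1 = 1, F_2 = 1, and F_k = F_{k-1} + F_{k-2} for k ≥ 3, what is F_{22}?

17711

Iterating the recurrence up to F_{16} = 987 and F_{15} = 610:
F_{17} = F_{16} + F_{15} = 987 + 610 = 1597
F_{18} = F_{17} + F_{16} = 1597 + 987 = 2584
F_{19} = F_{18} + F_{17} = 2584 + 1597 = 4181
F_{20} = F_{19} + F_{18} = 4181 + 2584 = 6765
F_{21} = F_{20} + F_{19} = 6765 + 4181 = 10946
F_{22} = F_{21} + F_{20} = 10946 + 6765 = 17711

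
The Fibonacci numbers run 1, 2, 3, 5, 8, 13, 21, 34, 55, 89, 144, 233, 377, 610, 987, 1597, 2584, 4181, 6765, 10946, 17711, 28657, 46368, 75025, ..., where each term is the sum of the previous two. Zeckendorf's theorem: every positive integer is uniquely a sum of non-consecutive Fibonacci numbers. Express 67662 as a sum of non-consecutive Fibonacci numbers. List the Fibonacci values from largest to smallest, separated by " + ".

46368 + 17711 + 2584 + 987 + 8 + 3 + 1

Greedy algorithm:
46368 ≤ 67662 < 75025, so take 46368; remainder 21294
17711 ≤ 21294 < 28657, so take 17711; remainder 3583
2584 ≤ 3583 < 4181, so take 2584; remainder 999
987 ≤ 999 < 1597, so take 987; remainder 12
8 ≤ 12 < 13, so take 8; remainder 4
3 ≤ 4 < 5, so take 3; remainder 1
1 ≤ 1 < 2, so take 1; remainder 0
So 67662 = 46368 + 17711 + 2584 + 987 + 8 + 3 + 1, with no two terms consecutive in the sequence.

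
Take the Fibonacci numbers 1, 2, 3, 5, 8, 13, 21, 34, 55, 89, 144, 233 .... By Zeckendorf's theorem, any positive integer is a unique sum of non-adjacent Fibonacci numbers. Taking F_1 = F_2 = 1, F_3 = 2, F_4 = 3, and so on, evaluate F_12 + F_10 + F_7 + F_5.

F_12 + F_10 + F_7 + F_5 = 144 + 55 + 13 + 5 = 217.

217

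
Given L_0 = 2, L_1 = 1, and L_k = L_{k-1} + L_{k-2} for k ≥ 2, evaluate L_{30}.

1860498

Iterating the recurrence up to L_{22} = 39603 and L_{21} = 24476:
L_{23} = L_{22} + L_{21} = 39603 + 24476 = 64079
L_{24} = L_{23} + L_{22} = 64079 + 39603 = 103682
L_{25} = L_{24} + L_{23} = 103682 + 64079 = 167761
L_{26} = L_{25} + L_{24} = 167761 + 103682 = 271443
L_{27} = L_{26} + L_{25} = 271443 + 167761 = 439204
L_{28} = L_{27} + L_{26} = 439204 + 271443 = 710647
L_{29} = L_{28} + L_{27} = 710647 + 439204 = 1149851
L_{30} = L_{29} + L_{28} = 1149851 + 710647 = 1860498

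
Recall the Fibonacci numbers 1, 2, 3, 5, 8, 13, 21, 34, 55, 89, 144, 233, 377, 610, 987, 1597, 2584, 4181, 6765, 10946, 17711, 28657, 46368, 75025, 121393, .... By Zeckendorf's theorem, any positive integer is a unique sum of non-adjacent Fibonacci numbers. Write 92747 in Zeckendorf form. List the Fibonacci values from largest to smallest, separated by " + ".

Greedy algorithm:
92747 − 75025 = 17722
17722 − 17711 = 11
11 − 8 = 3
3 − 3 = 0
So 92747 = 75025 + 17711 + 8 + 3, with no two terms consecutive in the sequence.

75025 + 17711 + 8 + 3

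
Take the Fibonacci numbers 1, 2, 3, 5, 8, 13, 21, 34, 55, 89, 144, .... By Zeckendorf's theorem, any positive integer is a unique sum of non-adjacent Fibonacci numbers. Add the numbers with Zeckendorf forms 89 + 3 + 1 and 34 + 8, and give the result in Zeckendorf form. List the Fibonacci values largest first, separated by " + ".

The two numbers are 93 and 42, so their sum is 135.
Greedily peel off the largest Fibonacci term at each step:
89 ≤ 135 < 144, so take 89; remainder 46
34 ≤ 46 < 55, so take 34; remainder 12
8 ≤ 12 < 13, so take 8; remainder 4
3 ≤ 4 < 5, so take 3; remainder 1
1 ≤ 1 < 2, so take 1; remainder 0

89 + 34 + 8 + 3 + 1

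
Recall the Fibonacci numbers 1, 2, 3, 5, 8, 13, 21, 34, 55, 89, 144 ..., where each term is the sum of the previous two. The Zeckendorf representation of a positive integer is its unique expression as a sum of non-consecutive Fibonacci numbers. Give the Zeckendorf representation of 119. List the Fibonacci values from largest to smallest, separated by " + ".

119: greatest Fibonacci not exceeding it is 89, leaving 30
30: greatest Fibonacci not exceeding it is 21, leaving 9
9: greatest Fibonacci not exceeding it is 8, leaving 1
1: greatest Fibonacci not exceeding it is 1, leaving 0
So 119 = 89 + 21 + 8 + 1, with no two terms consecutive in the sequence.

89 + 21 + 8 + 1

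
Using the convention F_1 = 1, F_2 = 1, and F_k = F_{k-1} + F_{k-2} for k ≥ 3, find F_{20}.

6765

Iterating the recurrence up to F_{16} = 987 and F_{15} = 610:
F_{17} = F_{16} + F_{15} = 987 + 610 = 1597
F_{18} = F_{17} + F_{16} = 1597 + 987 = 2584
F_{19} = F_{18} + F_{17} = 2584 + 1597 = 4181
F_{20} = F_{19} + F_{18} = 4181 + 2584 = 6765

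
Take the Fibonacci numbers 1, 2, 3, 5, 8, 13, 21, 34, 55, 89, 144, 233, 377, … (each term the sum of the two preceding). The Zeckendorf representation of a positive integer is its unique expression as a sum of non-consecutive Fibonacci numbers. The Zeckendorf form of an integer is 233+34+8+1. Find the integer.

233+34+8+1 = 276.

276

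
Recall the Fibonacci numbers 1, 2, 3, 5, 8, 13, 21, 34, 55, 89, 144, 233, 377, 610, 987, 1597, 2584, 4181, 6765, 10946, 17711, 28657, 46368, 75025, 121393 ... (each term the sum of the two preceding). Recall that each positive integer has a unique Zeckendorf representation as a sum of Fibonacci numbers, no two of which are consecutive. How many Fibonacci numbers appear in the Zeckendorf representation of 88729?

take 75025 (≤ 88729); 88729 − 75025 = 13704
take 10946 (≤ 13704); 13704 − 10946 = 2758
take 2584 (≤ 2758); 2758 − 2584 = 174
take 144 (≤ 174); 174 − 144 = 30
take 21 (≤ 30); 30 − 21 = 9
take 8 (≤ 9); 9 − 8 = 1
take 1 (≤ 1); 1 − 1 = 0
88729 = 75025 + 10946 + 2584 + 144 + 21 + 8 + 1, which has 7 terms.

7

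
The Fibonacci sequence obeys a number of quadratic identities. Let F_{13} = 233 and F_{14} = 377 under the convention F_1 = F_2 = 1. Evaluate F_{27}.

By F_{2k+1} = F_k² + F_{k+1}²: F_{27} = 233² + 377² = 54289 + 142129 = 196418.

196418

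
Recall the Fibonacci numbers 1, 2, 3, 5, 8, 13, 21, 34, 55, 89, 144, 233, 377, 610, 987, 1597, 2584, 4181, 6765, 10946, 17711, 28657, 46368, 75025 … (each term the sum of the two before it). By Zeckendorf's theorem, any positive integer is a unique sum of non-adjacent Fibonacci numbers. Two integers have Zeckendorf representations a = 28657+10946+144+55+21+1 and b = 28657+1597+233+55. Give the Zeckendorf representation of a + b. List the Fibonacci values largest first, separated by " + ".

46368 + 17711 + 4181 + 1597 + 377 + 89 + 34 + 8 + 1

The two numbers are 39824 and 30542, so their sum is 70366.
take 46368 (≤ 70366); 70366 − 46368 = 23998
take 17711 (≤ 23998); 23998 − 17711 = 6287
take 4181 (≤ 6287); 6287 − 4181 = 2106
take 1597 (≤ 2106); 2106 − 1597 = 509
take 377 (≤ 509); 509 − 377 = 132
take 89 (≤ 132); 132 − 89 = 43
take 34 (≤ 43); 43 − 34 = 9
take 8 (≤ 9); 9 − 8 = 1
take 1 (≤ 1); 1 − 1 = 0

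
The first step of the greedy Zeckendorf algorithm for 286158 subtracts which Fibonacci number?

196418 ≤ 286158 < 317811, so the largest Fibonacci number not exceeding 286158 is 196418.

196418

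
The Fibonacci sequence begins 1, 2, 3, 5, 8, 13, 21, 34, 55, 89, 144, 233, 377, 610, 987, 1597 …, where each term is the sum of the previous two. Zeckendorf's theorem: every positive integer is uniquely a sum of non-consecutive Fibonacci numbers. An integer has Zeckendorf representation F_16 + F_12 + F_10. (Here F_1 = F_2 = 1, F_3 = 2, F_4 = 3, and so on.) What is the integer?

1186

F_16 + F_12 + F_10 = 987 + 144 + 55 = 1186.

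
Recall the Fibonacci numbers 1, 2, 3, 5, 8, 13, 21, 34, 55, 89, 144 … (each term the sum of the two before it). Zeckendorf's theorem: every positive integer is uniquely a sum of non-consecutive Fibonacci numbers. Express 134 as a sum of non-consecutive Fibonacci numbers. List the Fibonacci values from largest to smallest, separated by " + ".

89 + 34 + 8 + 3

Greedy algorithm:
134: greatest Fibonacci not exceeding it is 89, leaving 45
45: greatest Fibonacci not exceeding it is 34, leaving 11
11: greatest Fibonacci not exceeding it is 8, leaving 3
3: greatest Fibonacci not exceeding it is 3, leaving 0
So 134 = 89 + 34 + 8 + 3, with no two terms consecutive in the sequence.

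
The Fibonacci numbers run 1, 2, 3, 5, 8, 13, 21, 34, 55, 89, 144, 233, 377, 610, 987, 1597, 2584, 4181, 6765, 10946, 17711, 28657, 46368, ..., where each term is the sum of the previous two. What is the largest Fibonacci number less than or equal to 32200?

28657

28657 ≤ 32200 < 46368, so the largest Fibonacci number not exceeding 32200 is 28657.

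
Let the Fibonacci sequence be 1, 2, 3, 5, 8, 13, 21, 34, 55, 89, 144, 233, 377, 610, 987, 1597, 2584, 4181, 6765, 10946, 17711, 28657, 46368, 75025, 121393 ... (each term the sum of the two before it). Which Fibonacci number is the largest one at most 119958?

75025

75025 ≤ 119958 < 121393, so the largest Fibonacci number not exceeding 119958 is 75025.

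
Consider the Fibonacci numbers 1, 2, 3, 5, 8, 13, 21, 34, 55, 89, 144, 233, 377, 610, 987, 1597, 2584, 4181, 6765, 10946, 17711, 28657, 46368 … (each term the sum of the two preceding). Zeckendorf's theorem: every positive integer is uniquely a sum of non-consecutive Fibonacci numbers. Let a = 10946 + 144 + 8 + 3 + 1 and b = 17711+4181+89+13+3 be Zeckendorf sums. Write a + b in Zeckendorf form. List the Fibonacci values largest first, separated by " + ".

The two numbers are 11102 and 21997, so their sum is 33099.
33099 − 28657 = 4442
4442 − 4181 = 261
261 − 233 = 28
28 − 21 = 7
7 − 5 = 2
2 − 2 = 0

28657 + 4181 + 233 + 21 + 5 + 2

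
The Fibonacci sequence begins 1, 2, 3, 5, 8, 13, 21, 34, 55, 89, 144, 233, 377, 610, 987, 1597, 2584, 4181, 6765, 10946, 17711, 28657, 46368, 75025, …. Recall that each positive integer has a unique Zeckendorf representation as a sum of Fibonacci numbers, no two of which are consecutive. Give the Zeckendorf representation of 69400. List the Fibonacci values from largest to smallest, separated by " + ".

46368 + 17711 + 4181 + 987 + 144 + 8 + 1

Repeatedly subtract the largest Fibonacci number that fits:
subtract 46368 from 69400: 23032 remains
subtract 17711 from 23032: 5321 remains
subtract 4181 from 5321: 1140 remains
subtract 987 from 1140: 153 remains
subtract 144 from 153: 9 remains
subtract 8 from 9: 1 remains
subtract 1 from 1: 0 remains
So 69400 = 46368 + 17711 + 4181 + 987 + 144 + 8 + 1, with no two terms consecutive in the sequence.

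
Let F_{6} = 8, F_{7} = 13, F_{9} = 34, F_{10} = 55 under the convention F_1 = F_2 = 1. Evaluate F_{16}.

By the addition formula F_{m+n} = F_m F_{n+1} + F_{m−1} F_n with m=10, n=6: F_{16} = 55·13 + 34·8 = 715 + 272 = 987.

987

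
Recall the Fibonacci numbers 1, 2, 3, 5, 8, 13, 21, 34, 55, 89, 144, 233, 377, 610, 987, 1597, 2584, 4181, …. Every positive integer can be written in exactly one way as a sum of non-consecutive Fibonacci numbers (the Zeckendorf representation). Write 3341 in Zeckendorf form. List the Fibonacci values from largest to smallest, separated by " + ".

Repeatedly subtract the largest Fibonacci number that fits:
3341 − 2584 = 757
757 − 610 = 147
147 − 144 = 3
3 − 3 = 0
So 3341 = 2584 + 610 + 144 + 3, with no two terms consecutive in the sequence.

2584 + 610 + 144 + 3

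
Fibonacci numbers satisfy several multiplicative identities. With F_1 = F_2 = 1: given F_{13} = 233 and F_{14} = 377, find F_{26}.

By the doubling identity F_{2k} = F_k(2F_{k+1} − F_k): F_{26} = 233·(2·377 − 233) = 233·521 = 121393.

121393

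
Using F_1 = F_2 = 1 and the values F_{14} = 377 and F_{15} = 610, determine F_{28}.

317811

By the doubling identity F_{2k} = F_k(2F_{k+1} − F_k): F_{28} = 377·(2·610 − 377) = 377·843 = 317811.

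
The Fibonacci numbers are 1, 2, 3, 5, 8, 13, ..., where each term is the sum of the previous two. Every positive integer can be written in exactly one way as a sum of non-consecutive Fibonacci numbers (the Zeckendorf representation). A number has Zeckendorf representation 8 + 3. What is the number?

11

8 + 3 = 11.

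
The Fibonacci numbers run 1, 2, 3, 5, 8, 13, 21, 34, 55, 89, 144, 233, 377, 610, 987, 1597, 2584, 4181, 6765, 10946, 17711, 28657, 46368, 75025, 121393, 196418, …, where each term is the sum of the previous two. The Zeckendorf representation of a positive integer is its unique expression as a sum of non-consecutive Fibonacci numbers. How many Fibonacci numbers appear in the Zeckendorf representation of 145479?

8

145479 − 121393 = 24086
24086 − 17711 = 6375
6375 − 4181 = 2194
2194 − 1597 = 597
597 − 377 = 220
220 − 144 = 76
76 − 55 = 21
21 − 21 = 0
145479 = 121393 + 17711 + 4181 + 1597 + 377 + 144 + 55 + 21, which has 8 terms.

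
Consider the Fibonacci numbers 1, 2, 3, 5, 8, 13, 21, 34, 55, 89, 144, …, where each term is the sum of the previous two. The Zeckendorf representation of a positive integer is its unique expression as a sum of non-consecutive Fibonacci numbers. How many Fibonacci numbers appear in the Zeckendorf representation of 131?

3

131: greatest Fibonacci not exceeding it is 89, leaving 42
42: greatest Fibonacci not exceeding it is 34, leaving 8
8: greatest Fibonacci not exceeding it is 8, leaving 0
131 = 89 + 34 + 8, which has 3 terms.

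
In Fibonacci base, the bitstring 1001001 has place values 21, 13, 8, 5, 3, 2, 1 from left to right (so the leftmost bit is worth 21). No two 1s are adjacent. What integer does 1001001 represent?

Summing the place values of the 1 bits: 21 + 5 + 1 = 27.

27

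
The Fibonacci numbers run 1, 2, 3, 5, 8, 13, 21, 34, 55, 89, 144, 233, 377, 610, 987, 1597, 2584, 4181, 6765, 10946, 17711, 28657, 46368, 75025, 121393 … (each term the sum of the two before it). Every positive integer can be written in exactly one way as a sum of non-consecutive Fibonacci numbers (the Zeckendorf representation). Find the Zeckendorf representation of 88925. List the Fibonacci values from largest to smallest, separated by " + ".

75025 + 10946 + 2584 + 233 + 89 + 34 + 13 + 1

Greedily peel off the largest Fibonacci term at each step:
take 75025 (≤ 88925); 88925 − 75025 = 13900
take 10946 (≤ 13900); 13900 − 10946 = 2954
take 2584 (≤ 2954); 2954 − 2584 = 370
take 233 (≤ 370); 370 − 233 = 137
take 89 (≤ 137); 137 − 89 = 48
take 34 (≤ 48); 48 − 34 = 14
take 13 (≤ 14); 14 − 13 = 1
take 1 (≤ 1); 1 − 1 = 0
So 88925 = 75025 + 10946 + 2584 + 233 + 89 + 34 + 13 + 1, with no two terms consecutive in the sequence.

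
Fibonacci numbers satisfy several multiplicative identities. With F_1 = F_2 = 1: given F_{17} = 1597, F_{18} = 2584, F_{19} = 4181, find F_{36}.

14930352

By the addition formula F_{m+n} = F_m F_{n+1} + F_{m−1} F_n with m=18, n=18: F_{36} = 2584·4181 + 1597·2584 = 10803704 + 4126648 = 14930352.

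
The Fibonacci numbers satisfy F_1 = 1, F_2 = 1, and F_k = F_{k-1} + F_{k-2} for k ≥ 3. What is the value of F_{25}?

Iterating the recurrence up to F_{17} = 1597 and F_{16} = 987:
F_{18} = F_{17} + F_{16} = 1597 + 987 = 2584
F_{19} = F_{18} + F_{17} = 2584 + 1597 = 4181
F_{20} = F_{19} + F_{18} = 4181 + 2584 = 6765
F_{21} = F_{20} + F_{19} = 6765 + 4181 = 10946
F_{22} = F_{21} + F_{20} = 10946 + 6765 = 17711
F_{23} = F_{22} + F_{21} = 17711 + 10946 = 28657
F_{24} = F_{23} + F_{22} = 28657 + 17711 = 46368
F_{25} = F_{24} + F_{23} = 46368 + 28657 = 75025

75025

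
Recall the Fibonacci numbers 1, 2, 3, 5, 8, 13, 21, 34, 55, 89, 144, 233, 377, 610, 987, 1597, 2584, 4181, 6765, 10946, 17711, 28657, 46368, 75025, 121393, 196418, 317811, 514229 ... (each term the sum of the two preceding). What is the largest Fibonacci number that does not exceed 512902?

317811 ≤ 512902 < 514229, so the largest Fibonacci number not exceeding 512902 is 317811.

317811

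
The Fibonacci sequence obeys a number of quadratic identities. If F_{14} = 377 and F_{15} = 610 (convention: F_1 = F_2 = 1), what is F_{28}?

By the doubling identity F_{2k} = F_k(2F_{k+1} − F_k): F_{28} = 377·(2·610 − 377) = 377·843 = 317811.

317811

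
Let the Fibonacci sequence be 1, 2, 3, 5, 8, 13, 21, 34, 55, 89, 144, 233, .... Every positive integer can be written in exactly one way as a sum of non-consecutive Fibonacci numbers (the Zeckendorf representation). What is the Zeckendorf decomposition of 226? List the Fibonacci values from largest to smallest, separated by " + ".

144 + 55 + 21 + 5 + 1

Repeatedly subtract the largest Fibonacci number that fits:
largest Fibonacci ≤ 226 is 144; 226 − 144 = 82
largest Fibonacci ≤ 82 is 55; 82 − 55 = 27
largest Fibonacci ≤ 27 is 21; 27 − 21 = 6
largest Fibonacci ≤ 6 is 5; 6 − 5 = 1
largest Fibonacci ≤ 1 is 1; 1 − 1 = 0
So 226 = 144 + 55 + 21 + 5 + 1, with no two terms consecutive in the sequence.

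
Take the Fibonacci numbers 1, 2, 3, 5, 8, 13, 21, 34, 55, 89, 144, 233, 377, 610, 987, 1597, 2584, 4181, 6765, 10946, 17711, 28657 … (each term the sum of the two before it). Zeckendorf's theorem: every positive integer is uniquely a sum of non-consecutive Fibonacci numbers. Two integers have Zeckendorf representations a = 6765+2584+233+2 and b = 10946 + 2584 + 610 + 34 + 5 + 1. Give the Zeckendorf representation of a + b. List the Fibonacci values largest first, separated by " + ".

The two numbers are 9584 and 14180, so their sum is 23764.
Greedy algorithm:
17711 ≤ 23764 < 28657, so take 17711; remainder 6053
4181 ≤ 6053 < 6765, so take 4181; remainder 1872
1597 ≤ 1872 < 2584, so take 1597; remainder 275
233 ≤ 275 < 377, so take 233; remainder 42
34 ≤ 42 < 55, so take 34; remainder 8
8 ≤ 8 < 13, so take 8; remainder 0

17711 + 4181 + 1597 + 233 + 34 + 8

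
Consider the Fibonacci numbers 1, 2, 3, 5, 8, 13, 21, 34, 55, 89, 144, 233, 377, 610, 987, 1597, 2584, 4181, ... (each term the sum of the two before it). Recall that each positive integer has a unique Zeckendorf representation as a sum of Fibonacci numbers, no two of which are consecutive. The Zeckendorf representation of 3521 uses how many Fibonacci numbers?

5

Greedy algorithm:
take 2584 (≤ 3521); 3521 − 2584 = 937
take 610 (≤ 937); 937 − 610 = 327
take 233 (≤ 327); 327 − 233 = 94
take 89 (≤ 94); 94 − 89 = 5
take 5 (≤ 5); 5 − 5 = 0
3521 = 2584 + 610 + 233 + 89 + 5, which has 5 terms.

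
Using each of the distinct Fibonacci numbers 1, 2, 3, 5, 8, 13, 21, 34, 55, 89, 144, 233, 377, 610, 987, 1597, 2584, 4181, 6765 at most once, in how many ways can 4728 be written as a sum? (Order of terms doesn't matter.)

4728 = 4181+377+144+21+5 = 4181+377+144+21+3+2 = 4181+377+144+13+8+5 = 4181+377+89+55+21+5 = … (44 more), for 48 in all.

48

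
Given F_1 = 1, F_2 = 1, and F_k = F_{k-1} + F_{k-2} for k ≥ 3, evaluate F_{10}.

55

Iterating the recurrence up to F_{3} = 2 and F_{2} = 1:
F_{4} = F_{3} + F_{2} = 2 + 1 = 3
F_{5} = F_{4} + F_{3} = 3 + 2 = 5
F_{6} = F_{5} + F_{4} = 5 + 3 = 8
F_{7} = F_{6} + F_{5} = 8 + 5 = 13
F_{8} = F_{7} + F_{6} = 13 + 8 = 21
F_{9} = F_{8} + F_{7} = 21 + 13 = 34
F_{10} = F_{9} + F_{8} = 34 + 21 = 55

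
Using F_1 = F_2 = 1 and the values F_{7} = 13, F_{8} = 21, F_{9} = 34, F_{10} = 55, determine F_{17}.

1597

By the addition formula F_{m+n} = F_m F_{n+1} + F_{m−1} F_n with m=8, n=9: F_{17} = 21·55 + 13·34 = 1155 + 442 = 1597.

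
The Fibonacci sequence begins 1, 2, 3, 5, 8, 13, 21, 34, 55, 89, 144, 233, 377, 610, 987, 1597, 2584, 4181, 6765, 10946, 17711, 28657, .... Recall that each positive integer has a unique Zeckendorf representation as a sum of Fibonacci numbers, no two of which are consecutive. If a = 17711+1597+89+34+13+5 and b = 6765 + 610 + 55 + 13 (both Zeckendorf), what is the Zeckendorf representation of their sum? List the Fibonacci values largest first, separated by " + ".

17711 + 6765 + 1597 + 610 + 144 + 55 + 8 + 2

The two numbers are 19449 and 7443, so their sum is 26892.
Repeatedly subtract the largest Fibonacci number that fits:
largest Fibonacci ≤ 26892 is 17711; 26892 − 17711 = 9181
largest Fibonacci ≤ 9181 is 6765; 9181 − 6765 = 2416
largest Fibonacci ≤ 2416 is 1597; 2416 − 1597 = 819
largest Fibonacci ≤ 819 is 610; 819 − 610 = 209
largest Fibonacci ≤ 209 is 144; 209 − 144 = 65
largest Fibonacci ≤ 65 is 55; 65 − 55 = 10
largest Fibonacci ≤ 10 is 8; 10 − 8 = 2
largest Fibonacci ≤ 2 is 2; 2 − 2 = 0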